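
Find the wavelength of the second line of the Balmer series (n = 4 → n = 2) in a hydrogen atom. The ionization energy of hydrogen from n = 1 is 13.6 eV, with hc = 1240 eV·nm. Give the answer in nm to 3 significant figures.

486 nm

The Balmer series terminates on n_f = 2; the second line has n_i = 2+2 = 4.
ΔE = 13.60 × (1/2² − 1/4²) = 2.550 eV.
λ = 1240 / 2.550 = 486 nm.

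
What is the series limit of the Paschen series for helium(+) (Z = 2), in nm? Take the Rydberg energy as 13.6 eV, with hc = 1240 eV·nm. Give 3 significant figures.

205 nm

The Paschen series has lower level n_f = 3; the series limit corresponds to n_i → ∞.
ΔE_max = 13.6 × 4 / 3² = 6.044 eV.
λ_min = 1240 / 6.044 = 205 nm.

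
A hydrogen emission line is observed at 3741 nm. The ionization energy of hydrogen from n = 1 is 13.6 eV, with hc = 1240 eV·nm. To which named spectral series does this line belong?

ΔE = 1240/3741 = 0.3315 eV.
This matches 13.6 × (1/5² − 1/8²), so n_f = 5: the Pfund series.

Pfund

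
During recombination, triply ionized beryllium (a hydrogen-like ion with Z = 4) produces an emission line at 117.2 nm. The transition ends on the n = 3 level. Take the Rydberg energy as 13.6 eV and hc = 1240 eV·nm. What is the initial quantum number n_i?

The photon energy is ΔE = hc/λ = 1240 / 117.2 = 10.58 eV.
With Z = 4, ΔE = 217.6 × (1/n_f² − 1/n_i²), so 1/n_f² − 1/n_i² = 0.04862.
With n_f = 3: 1/n_i² = 1/9 − 0.04862 = 0.06249, so n_i ≈ 4.00.

n_i = 4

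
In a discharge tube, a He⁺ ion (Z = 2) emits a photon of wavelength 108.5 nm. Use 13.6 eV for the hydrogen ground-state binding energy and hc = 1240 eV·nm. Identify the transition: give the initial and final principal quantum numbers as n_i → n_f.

n_i = 5, n_f = 2

The photon energy is ΔE = hc/λ = 1240 / 108.5 = 11.43 eV.
With Z = 2, ΔE = 54.40 × (1/n_f² − 1/n_i²), so 1/n_f² − 1/n_i² = 0.2101.
Trying n_f = 2 gives 1/n_i² = 0.03992, i.e. n_i ≈ 5; this pair matches.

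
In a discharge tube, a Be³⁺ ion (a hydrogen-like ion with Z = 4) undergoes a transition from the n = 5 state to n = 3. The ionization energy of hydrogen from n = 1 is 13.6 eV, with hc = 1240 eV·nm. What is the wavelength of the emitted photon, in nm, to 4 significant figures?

80.14 nm

For Z = 4 the level energies scale as Z², so the effective Rydberg energy is 13.6 × 16 = 217.6 eV.
ΔE = 217.6 × (1/3² − 1/5²) = 217.6 × 0.07111 = 15.47 eV.
λ = hc/ΔE = 1240 / 15.47 = 80.14 nm.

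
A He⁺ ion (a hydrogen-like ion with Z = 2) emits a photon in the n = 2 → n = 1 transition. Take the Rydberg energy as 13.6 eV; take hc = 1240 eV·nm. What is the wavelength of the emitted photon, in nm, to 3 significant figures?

30.4 nm

For Z = 2 the level energies scale as Z², so the effective Rydberg energy is 13.6 × 4 = 54.40 eV.
ΔE = 54.40 × (1/1² − 1/2²) = 54.40 × 0.7500 = 40.80 eV.
λ = hc/ΔE = 1240 / 40.80 = 30.4 nm.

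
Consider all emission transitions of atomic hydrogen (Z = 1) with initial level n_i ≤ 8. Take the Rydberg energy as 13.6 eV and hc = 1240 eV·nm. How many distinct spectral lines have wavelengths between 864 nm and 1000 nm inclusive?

1

Enumerate all n_i → n_f pairs with 1 ≤ n_f < n_i ≤ 8 and compute λ = 1240 / [13.6·1·(1/n_f² − 1/n_i²)].
Lines falling in [864, 1000] nm: 8→3 (954.9 nm).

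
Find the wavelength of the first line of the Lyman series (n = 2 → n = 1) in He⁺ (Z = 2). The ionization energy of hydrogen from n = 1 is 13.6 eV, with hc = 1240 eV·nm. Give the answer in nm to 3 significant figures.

The Lyman series terminates on n_f = 1; the first line has n_i = 1+1 = 2.
ΔE = 54.40 × (1/1² − 1/2²) = 40.80 eV.
λ = 1240 / 40.80 = 30.4 nm.

30.4 nm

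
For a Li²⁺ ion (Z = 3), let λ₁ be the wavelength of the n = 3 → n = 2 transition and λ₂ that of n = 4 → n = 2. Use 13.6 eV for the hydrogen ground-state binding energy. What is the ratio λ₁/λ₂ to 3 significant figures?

λ ∝ 1/ΔE ∝ 1/(1/n_f² − 1/n_i²), and the Z² and hc factors cancel in the ratio.
λ₁/λ₂ = (1/2² − 1/4²)/(1/2² − 1/3²) = 0.1875/0.1389 = 1.35.

1.35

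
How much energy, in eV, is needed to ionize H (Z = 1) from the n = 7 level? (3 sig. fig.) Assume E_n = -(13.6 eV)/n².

E_7 = −13.60/49 = −0.278 eV, so ionization (to E = 0) requires 0.278 eV.

0.278 eV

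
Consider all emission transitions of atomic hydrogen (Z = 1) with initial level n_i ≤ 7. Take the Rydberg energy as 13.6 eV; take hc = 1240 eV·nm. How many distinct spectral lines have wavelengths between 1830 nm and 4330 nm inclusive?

Enumerate all n_i → n_f pairs with 1 ≤ n_f < n_i ≤ 7 and compute λ = 1240 / [13.6·1·(1/n_f² − 1/n_i²)].
Lines falling in [1830, 4330] nm: 4→3 (1876 nm), 7→4 (2166 nm), 6→4 (2626 nm), 5→4 (4052 nm).

4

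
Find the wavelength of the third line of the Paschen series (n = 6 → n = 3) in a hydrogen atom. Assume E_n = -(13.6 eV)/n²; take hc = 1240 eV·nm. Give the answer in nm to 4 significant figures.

1094 nm

The Paschen series terminates on n_f = 3; the third line has n_i = 3+3 = 6.
ΔE = 13.60 × (1/3² − 1/6²) = 1.133 eV.
λ = 1240 / 1.133 = 1094 nm.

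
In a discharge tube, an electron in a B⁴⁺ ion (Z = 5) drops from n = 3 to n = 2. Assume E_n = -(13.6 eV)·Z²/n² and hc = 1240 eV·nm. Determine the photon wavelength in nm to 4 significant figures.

For Z = 5 the level energies scale as Z², so the effective Rydberg energy is 13.6 × 25 = 340.0 eV.
ΔE = 340.0 × (1/2² − 1/3²) = 340.0 × 0.1389 = 47.22 eV.
λ = hc/ΔE = 1240 / 47.22 = 26.26 nm.

26.26 nm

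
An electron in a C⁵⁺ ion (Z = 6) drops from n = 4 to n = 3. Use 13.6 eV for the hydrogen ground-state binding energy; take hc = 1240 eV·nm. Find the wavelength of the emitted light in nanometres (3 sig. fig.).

52.1 nm

For Z = 6 the level energies scale as Z², so the effective Rydberg energy is 13.6 × 36 = 489.6 eV.
ΔE = 489.6 × (1/3² − 1/4²) = 489.6 × 0.04861 = 23.80 eV.
λ = hc/ΔE = 1240 / 23.80 = 52.1 nm.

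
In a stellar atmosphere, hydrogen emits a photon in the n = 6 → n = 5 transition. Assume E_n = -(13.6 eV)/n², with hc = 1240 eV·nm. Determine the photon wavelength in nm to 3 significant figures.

7460 nm

ΔE = 13.60 × (1/5² − 1/6²) = 13.60 × 0.01222 = 0.1662 eV.
λ = hc/ΔE = 1240 / 0.1662 = 7460 nm.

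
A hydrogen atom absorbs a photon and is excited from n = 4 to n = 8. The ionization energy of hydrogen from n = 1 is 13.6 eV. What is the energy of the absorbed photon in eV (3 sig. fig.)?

0.638 eV

E_8 = −13.60/64 = −0.2125 eV and E_4 = −13.60/16 = −0.8500 eV.
The photon energy is |E_8 − E_4| = 0.638 eV.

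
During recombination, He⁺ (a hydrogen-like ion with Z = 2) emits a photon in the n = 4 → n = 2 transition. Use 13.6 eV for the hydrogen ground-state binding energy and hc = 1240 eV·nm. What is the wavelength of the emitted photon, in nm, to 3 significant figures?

For Z = 2 the level energies scale as Z², so the effective Rydberg energy is 13.6 × 4 = 54.40 eV.
ΔE = 54.40 × (1/2² − 1/4²) = 54.40 × 0.1875 = 10.20 eV.
λ = hc/ΔE = 1240 / 10.20 = 122 nm.

122 nm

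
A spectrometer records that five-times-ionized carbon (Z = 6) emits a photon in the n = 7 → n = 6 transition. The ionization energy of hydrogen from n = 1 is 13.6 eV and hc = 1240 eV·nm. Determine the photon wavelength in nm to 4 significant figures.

343.7 nm

For Z = 6 the level energies scale as Z², so the effective Rydberg energy is 13.6 × 36 = 489.6 eV.
ΔE = 489.6 × (1/6² − 1/7²) = 489.6 × 0.007370 = 3.608 eV.
λ = hc/ΔE = 1240 / 3.608 = 343.7 nm.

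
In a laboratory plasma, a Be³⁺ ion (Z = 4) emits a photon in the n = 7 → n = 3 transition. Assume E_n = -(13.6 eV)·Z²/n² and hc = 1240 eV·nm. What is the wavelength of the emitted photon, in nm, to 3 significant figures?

For Z = 4 the level energies scale as Z², so the effective Rydberg energy is 13.6 × 16 = 217.6 eV.
ΔE = 217.6 × (1/3² − 1/7²) = 217.6 × 0.09070 = 19.74 eV.
λ = hc/ΔE = 1240 / 19.74 = 62.8 nm.

62.8 nm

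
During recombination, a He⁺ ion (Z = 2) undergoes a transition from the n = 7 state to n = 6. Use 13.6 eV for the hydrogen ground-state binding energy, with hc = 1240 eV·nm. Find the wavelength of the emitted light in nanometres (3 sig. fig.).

3090 nm

For Z = 2 the level energies scale as Z², so the effective Rydberg energy is 13.6 × 4 = 54.40 eV.
ΔE = 54.40 × (1/6² − 1/7²) = 54.40 × 0.007370 = 0.4009 eV.
λ = hc/ΔE = 1240 / 0.4009 = 3090 nm.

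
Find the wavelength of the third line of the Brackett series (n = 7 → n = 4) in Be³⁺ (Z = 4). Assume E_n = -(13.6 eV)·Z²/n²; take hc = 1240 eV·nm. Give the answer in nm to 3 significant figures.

The Brackett series terminates on n_f = 4; the third line has n_i = 4+3 = 7.
ΔE = 217.6 × (1/4² − 1/7²) = 9.159 eV.
λ = 1240 / 9.159 = 135 nm.

135 nm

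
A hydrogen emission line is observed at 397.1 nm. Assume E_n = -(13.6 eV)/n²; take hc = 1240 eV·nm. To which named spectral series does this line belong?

ΔE = 1240/397.1 = 3.123 eV.
This matches 13.6 × (1/2² − 1/7²), so n_f = 2: the Balmer series.

Balmer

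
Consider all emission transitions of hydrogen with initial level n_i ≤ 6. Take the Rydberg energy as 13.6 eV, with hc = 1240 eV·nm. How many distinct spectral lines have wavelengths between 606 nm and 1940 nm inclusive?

4

Enumerate all n_i → n_f pairs with 1 ≤ n_f < n_i ≤ 6 and compute λ = 1240 / [13.6·1·(1/n_f² − 1/n_i²)].
Lines falling in [606, 1940] nm: 3→2 (656.5 nm), 6→3 (1094 nm), 5→3 (1282 nm), 4→3 (1876 nm).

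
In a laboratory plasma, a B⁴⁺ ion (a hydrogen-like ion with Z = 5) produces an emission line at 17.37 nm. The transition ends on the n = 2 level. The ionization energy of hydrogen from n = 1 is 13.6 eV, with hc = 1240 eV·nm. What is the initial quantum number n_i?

The photon energy is ΔE = hc/λ = 1240 / 17.37 = 71.39 eV.
With Z = 5, ΔE = 340.0 × (1/n_f² − 1/n_i²), so 1/n_f² − 1/n_i² = 0.2100.
With n_f = 2: 1/n_i² = 1/4 − 0.2100 = 0.04004, so n_i ≈ 5.00.

n_i = 5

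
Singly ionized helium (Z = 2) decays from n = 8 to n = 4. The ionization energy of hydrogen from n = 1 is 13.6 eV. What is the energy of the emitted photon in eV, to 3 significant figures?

2.55 eV

The Bohr energies scale as Z², so for Z = 2: E_n = −54.40/n² eV.
E_8 = −54.40/64 = −0.8500 eV and E_4 = −54.40/16 = −3.400 eV.
The photon energy is |E_8 − E_4| = 2.55 eV.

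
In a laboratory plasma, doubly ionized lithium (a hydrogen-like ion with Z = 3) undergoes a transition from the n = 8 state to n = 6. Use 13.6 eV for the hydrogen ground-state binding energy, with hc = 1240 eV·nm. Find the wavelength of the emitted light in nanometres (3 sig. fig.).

834 nm

For Z = 3 the level energies scale as Z², so the effective Rydberg energy is 13.6 × 9 = 122.4 eV.
ΔE = 122.4 × (1/6² − 1/8²) = 122.4 × 0.01215 = 1.488 eV.
λ = hc/ΔE = 1240 / 1.488 = 834 nm.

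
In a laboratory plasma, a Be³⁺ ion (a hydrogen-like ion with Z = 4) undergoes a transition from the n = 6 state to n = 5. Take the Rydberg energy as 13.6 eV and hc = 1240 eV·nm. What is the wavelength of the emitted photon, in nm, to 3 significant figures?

466 nm

For Z = 4 the level energies scale as Z², so the effective Rydberg energy is 13.6 × 16 = 217.6 eV.
ΔE = 217.6 × (1/5² − 1/6²) = 217.6 × 0.01222 = 2.660 eV.
λ = hc/ΔE = 1240 / 2.660 = 466 nm.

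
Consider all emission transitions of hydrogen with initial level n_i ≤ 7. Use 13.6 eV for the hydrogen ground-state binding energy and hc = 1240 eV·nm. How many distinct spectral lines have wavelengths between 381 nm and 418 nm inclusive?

2

Enumerate all n_i → n_f pairs with 1 ≤ n_f < n_i ≤ 7 and compute λ = 1240 / [13.6·1·(1/n_f² − 1/n_i²)].
Lines falling in [381, 418] nm: 7→2 (397.1 nm), 6→2 (410.3 nm).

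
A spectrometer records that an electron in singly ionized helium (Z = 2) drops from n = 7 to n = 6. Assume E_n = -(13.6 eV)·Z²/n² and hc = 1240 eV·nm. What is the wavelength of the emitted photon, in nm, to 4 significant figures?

For Z = 2 the level energies scale as Z², so the effective Rydberg energy is 13.6 × 4 = 54.40 eV.
ΔE = 54.40 × (1/6² − 1/7²) = 54.40 × 0.007370 = 0.4009 eV.
λ = hc/ΔE = 1240 / 0.4009 = 3093 nm.

3093 nm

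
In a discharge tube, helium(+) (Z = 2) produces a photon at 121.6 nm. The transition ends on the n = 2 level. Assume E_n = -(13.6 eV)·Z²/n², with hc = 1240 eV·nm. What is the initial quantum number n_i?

The photon energy is ΔE = hc/λ = 1240 / 121.6 = 10.20 eV.
With Z = 2, ΔE = 54.40 × (1/n_f² − 1/n_i²), so 1/n_f² − 1/n_i² = 0.1875.
With n_f = 2: 1/n_i² = 1/4 − 0.1875 = 0.06255, so n_i ≈ 4.00.

n_i = 4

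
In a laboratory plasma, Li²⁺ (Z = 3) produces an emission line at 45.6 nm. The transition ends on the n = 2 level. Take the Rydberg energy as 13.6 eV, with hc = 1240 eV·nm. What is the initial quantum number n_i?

n_i = 6

The photon energy is ΔE = hc/λ = 1240 / 45.6 = 27.19 eV.
With Z = 3, ΔE = 122.4 × (1/n_f² − 1/n_i²), so 1/n_f² − 1/n_i² = 0.2222.
With n_f = 2: 1/n_i² = 1/4 − 0.2222 = 0.02784, so n_i ≈ 5.99.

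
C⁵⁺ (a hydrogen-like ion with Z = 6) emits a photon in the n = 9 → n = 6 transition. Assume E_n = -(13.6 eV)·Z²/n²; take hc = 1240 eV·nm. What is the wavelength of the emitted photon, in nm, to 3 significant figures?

164 nm

For Z = 6 the level energies scale as Z², so the effective Rydberg energy is 13.6 × 36 = 489.6 eV.
ΔE = 489.6 × (1/6² − 1/9²) = 489.6 × 0.01543 = 7.556 eV.
λ = hc/ΔE = 1240 / 7.556 = 164 nm.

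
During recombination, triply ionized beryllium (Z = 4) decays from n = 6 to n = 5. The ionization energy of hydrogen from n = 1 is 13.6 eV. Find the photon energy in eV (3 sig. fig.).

The Bohr energies scale as Z², so for Z = 4: E_n = −217.6/n² eV.
E_6 = −217.6/36 = −6.044 eV and E_5 = −217.6/25 = −8.704 eV.
The photon energy is |E_6 − E_5| = 2.66 eV.

2.66 eV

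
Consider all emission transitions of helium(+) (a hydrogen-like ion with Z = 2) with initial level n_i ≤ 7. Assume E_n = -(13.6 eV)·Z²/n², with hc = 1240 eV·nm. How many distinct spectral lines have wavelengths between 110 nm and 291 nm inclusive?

Enumerate all n_i → n_f pairs with 1 ≤ n_f < n_i ≤ 7 and compute λ = 1240 / [13.6·4·(1/n_f² − 1/n_i²)].
Lines falling in [110, 291] nm: 4→2 (121.6 nm), 3→2 (164.1 nm), 7→3 (251.3 nm), 6→3 (273.5 nm).

4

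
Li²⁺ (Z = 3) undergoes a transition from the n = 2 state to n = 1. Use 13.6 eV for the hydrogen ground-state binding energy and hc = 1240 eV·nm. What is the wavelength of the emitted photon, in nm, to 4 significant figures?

For Z = 3 the level energies scale as Z², so the effective Rydberg energy is 13.6 × 9 = 122.4 eV.
ΔE = 122.4 × (1/1² − 1/2²) = 122.4 × 0.7500 = 91.80 eV.
λ = hc/ΔE = 1240 / 91.80 = 13.51 nm.

13.51 nm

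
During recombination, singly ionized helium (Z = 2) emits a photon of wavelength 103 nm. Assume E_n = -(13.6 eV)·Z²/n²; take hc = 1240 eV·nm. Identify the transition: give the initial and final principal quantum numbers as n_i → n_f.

The photon energy is ΔE = hc/λ = 1240 / 103 = 12.04 eV.
With Z = 2, ΔE = 54.40 × (1/n_f² − 1/n_i²), so 1/n_f² − 1/n_i² = 0.2213.
Trying n_f = 2 gives 1/n_i² = 0.02870, i.e. n_i ≈ 6; this pair matches.

n_i = 6, n_f = 2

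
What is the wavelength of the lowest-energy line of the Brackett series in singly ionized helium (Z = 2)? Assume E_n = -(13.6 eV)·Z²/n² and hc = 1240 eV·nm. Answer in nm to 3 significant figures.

1010 nm

The Brackett series terminates on n_f = 4; the first line has n_i = 4+1 = 5.
ΔE = 54.40 × (1/4² − 1/5²) = 1.224 eV.
λ = 1240 / 1.224 = 1010 nm.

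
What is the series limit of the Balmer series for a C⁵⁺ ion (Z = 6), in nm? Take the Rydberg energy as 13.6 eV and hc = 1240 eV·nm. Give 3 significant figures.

10.1 nm

The Balmer series has lower level n_f = 2; the series limit corresponds to n_i → ∞.
ΔE_max = 13.6 × 36 / 2² = 122.4 eV.
λ_min = 1240 / 122.4 = 10.1 nm.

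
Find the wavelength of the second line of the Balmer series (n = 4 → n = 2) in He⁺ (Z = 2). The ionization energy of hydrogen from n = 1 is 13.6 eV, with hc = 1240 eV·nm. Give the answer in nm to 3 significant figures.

The Balmer series terminates on n_f = 2; the second line has n_i = 2+2 = 4.
ΔE = 54.40 × (1/2² − 1/4²) = 10.20 eV.
λ = 1240 / 10.20 = 122 nm.

122 nm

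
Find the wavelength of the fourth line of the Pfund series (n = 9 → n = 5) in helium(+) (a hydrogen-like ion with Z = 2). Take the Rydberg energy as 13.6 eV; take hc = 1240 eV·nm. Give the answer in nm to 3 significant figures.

The Pfund series terminates on n_f = 5; the fourth line has n_i = 5+4 = 9.
ΔE = 54.40 × (1/5² − 1/9²) = 1.504 eV.
λ = 1240 / 1.504 = 824 nm.

824 nm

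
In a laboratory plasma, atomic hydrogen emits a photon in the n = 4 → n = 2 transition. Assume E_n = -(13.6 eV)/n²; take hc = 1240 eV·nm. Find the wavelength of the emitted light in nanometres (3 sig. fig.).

486 nm

ΔE = 13.60 × (1/2² − 1/4²) = 13.60 × 0.1875 = 2.550 eV.
λ = hc/ΔE = 1240 / 2.550 = 486 nm.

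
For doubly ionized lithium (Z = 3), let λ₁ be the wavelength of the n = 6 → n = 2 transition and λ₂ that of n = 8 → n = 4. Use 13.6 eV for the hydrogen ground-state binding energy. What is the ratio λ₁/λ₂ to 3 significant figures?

λ ∝ 1/ΔE ∝ 1/(1/n_f² − 1/n_i²), and the Z² and hc factors cancel in the ratio.
λ₁/λ₂ = (1/4² − 1/8²)/(1/2² − 1/6²) = 0.04688/0.2222 = 0.211.

0.211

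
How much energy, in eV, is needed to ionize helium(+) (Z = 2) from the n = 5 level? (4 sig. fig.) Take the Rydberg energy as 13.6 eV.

2.176 eV

E_n = −13.6 Z²/n² = −54.40/n² eV for Z = 2.
E_5 = −54.40/25 = −2.176 eV, so ionization (to E = 0) requires 2.176 eV.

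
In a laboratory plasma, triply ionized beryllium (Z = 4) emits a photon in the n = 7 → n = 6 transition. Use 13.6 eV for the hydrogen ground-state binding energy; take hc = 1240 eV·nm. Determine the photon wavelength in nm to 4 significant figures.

For Z = 4 the level energies scale as Z², so the effective Rydberg energy is 13.6 × 16 = 217.6 eV.
ΔE = 217.6 × (1/6² − 1/7²) = 217.6 × 0.007370 = 1.604 eV.
λ = hc/ΔE = 1240 / 1.604 = 773.2 nm.

773.2 nm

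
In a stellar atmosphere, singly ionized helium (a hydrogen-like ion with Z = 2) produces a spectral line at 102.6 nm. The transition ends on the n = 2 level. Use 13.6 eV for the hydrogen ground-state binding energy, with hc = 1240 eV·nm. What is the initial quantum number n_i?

n_i = 6

The photon energy is ΔE = hc/λ = 1240 / 102.6 = 12.09 eV.
With Z = 2, ΔE = 54.40 × (1/n_f² − 1/n_i²), so 1/n_f² − 1/n_i² = 0.2222.
With n_f = 2: 1/n_i² = 1/4 − 0.2222 = 0.02784, so n_i ≈ 5.99.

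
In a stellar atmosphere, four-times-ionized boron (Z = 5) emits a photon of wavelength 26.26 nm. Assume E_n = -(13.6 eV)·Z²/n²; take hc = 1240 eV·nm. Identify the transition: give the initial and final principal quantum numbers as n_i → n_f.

n_i = 3, n_f = 2

The photon energy is ΔE = hc/λ = 1240 / 26.26 = 47.22 eV.
With Z = 5, ΔE = 340.0 × (1/n_f² − 1/n_i²), so 1/n_f² − 1/n_i² = 0.1389.
Trying n_f = 2 gives 1/n_i² = 0.1111, i.e. n_i ≈ 3; this pair matches.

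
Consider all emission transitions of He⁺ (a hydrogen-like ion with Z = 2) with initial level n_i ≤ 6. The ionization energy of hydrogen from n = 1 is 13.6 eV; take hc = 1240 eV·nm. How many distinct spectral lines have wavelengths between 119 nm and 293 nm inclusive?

3

Enumerate all n_i → n_f pairs with 1 ≤ n_f < n_i ≤ 6 and compute λ = 1240 / [13.6·4·(1/n_f² − 1/n_i²)].
Lines falling in [119, 293] nm: 4→2 (121.6 nm), 3→2 (164.1 nm), 6→3 (273.5 nm).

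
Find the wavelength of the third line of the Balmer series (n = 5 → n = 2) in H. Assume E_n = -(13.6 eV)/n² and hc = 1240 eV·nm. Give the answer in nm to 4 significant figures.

434.2 nm

The Balmer series terminates on n_f = 2; the third line has n_i = 2+3 = 5.
ΔE = 13.60 × (1/2² − 1/5²) = 2.856 eV.
λ = 1240 / 2.856 = 434.2 nm.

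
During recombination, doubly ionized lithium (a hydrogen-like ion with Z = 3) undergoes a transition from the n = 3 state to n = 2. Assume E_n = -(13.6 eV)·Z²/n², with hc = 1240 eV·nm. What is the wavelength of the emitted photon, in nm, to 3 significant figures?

72.9 nm

For Z = 3 the level energies scale as Z², so the effective Rydberg energy is 13.6 × 9 = 122.4 eV.
ΔE = 122.4 × (1/2² − 1/3²) = 122.4 × 0.1389 = 17.00 eV.
λ = hc/ΔE = 1240 / 17.00 = 72.9 nm.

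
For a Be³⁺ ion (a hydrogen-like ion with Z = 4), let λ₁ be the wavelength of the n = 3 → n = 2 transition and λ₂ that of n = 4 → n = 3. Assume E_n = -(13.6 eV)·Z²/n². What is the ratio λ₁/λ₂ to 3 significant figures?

λ ∝ 1/ΔE ∝ 1/(1/n_f² − 1/n_i²), and the Z² and hc factors cancel in the ratio.
λ₁/λ₂ = (1/3² − 1/4²)/(1/2² − 1/3²) = 0.04861/0.1389 = 0.350.

0.350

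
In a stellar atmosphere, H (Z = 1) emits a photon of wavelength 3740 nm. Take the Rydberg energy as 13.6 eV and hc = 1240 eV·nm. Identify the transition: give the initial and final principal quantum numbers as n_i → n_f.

The photon energy is ΔE = hc/λ = 1240 / 3740 = 0.3316 eV.
With Z = 1, ΔE = 13.60 × (1/n_f² − 1/n_i²), so 1/n_f² − 1/n_i² = 0.02438.
Trying n_f = 5 gives 1/n_i² = 0.01562, i.e. n_i ≈ 8; this pair matches.

n_i = 8, n_f = 5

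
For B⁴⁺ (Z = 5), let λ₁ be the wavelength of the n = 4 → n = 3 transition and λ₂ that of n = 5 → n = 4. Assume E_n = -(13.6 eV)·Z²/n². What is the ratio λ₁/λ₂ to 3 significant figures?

0.463

λ ∝ 1/ΔE ∝ 1/(1/n_f² − 1/n_i²), and the Z² and hc factors cancel in the ratio.
λ₁/λ₂ = (1/4² − 1/5²)/(1/3² − 1/4²) = 0.02250/0.04861 = 0.463.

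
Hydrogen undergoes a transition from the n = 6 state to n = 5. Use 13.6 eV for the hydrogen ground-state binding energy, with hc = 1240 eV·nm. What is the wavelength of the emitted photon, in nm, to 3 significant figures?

ΔE = 13.60 × (1/5² − 1/6²) = 13.60 × 0.01222 = 0.1662 eV.
λ = hc/ΔE = 1240 / 0.1662 = 7460 nm.

7460 nm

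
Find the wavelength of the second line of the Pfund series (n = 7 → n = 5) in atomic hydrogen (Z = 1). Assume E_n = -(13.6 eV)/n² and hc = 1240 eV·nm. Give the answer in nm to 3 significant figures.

The Pfund series terminates on n_f = 5; the second line has n_i = 5+2 = 7.
ΔE = 13.60 × (1/5² − 1/7²) = 0.2664 eV.
λ = 1240 / 0.2664 = 4650 nm.

4650 nm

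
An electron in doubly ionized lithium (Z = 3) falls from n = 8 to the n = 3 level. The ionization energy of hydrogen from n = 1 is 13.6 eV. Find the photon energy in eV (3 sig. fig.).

11.7 eV

The Bohr energies scale as Z², so for Z = 3: E_n = −122.4/n² eV.
E_8 = −122.4/64 = −1.913 eV and E_3 = −122.4/9 = −13.60 eV.
The photon energy is |E_8 − E_3| = 11.7 eV.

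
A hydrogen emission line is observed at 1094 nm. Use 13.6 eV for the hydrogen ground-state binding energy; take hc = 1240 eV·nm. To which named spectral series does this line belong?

ΔE = 1240/1094 = 1.133 eV.
This matches 13.6 × (1/3² − 1/6²), so n_f = 3: the Paschen series.

Paschen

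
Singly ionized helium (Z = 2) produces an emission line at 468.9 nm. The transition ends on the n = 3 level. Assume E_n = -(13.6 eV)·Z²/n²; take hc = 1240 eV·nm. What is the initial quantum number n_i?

The photon energy is ΔE = hc/λ = 1240 / 468.9 = 2.644 eV.
With Z = 2, ΔE = 54.40 × (1/n_f² − 1/n_i²), so 1/n_f² − 1/n_i² = 0.04861.
With n_f = 3: 1/n_i² = 1/9 − 0.04861 = 0.06250, so n_i ≈ 4.00.

n_i = 4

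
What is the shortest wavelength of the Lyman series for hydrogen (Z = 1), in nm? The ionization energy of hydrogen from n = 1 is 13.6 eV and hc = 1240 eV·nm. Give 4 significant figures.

91.18 nm

The Lyman series has lower level n_f = 1; the series limit corresponds to n_i → ∞.
ΔE_max = 13.6 × 1 / 1² = 13.60 eV.
λ_min = 1240 / 13.60 = 91.18 nm.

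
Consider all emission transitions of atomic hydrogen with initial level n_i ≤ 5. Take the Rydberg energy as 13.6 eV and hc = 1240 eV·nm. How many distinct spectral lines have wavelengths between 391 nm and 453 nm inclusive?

1

Enumerate all n_i → n_f pairs with 1 ≤ n_f < n_i ≤ 5 and compute λ = 1240 / [13.6·1·(1/n_f² − 1/n_i²)].
Lines falling in [391, 453] nm: 5→2 (434.2 nm).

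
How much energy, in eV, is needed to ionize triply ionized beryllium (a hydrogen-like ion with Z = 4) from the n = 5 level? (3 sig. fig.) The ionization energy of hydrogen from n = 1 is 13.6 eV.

8.70 eV

E_n = −13.6 Z²/n² = −217.6/n² eV for Z = 4.
E_5 = −217.6/25 = −8.70 eV, so ionization (to E = 0) requires 8.70 eV.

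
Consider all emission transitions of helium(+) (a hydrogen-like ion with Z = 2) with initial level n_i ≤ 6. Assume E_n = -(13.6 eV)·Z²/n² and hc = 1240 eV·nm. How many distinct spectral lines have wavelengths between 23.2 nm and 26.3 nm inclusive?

4

Enumerate all n_i → n_f pairs with 1 ≤ n_f < n_i ≤ 6 and compute λ = 1240 / [13.6·4·(1/n_f² − 1/n_i²)].
Lines falling in [23.2, 26.3] nm: 6→1 (23.45 nm), 5→1 (23.74 nm), 4→1 (24.31 nm), 3→1 (25.64 nm).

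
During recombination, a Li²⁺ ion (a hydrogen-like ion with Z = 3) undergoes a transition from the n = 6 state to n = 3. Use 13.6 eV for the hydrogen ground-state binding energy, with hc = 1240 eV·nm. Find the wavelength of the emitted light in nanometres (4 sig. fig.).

121.6 nm

For Z = 3 the level energies scale as Z², so the effective Rydberg energy is 13.6 × 9 = 122.4 eV.
ΔE = 122.4 × (1/3² − 1/6²) = 122.4 × 0.08333 = 10.20 eV.
λ = hc/ΔE = 1240 / 10.20 = 121.6 nm.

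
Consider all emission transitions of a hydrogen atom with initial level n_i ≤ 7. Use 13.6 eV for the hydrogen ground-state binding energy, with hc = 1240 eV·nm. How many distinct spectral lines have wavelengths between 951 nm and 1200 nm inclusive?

Enumerate all n_i → n_f pairs with 1 ≤ n_f < n_i ≤ 7 and compute λ = 1240 / [13.6·1·(1/n_f² − 1/n_i²)].
Lines falling in [951, 1200] nm: 7→3 (1005 nm), 6→3 (1094 nm).

2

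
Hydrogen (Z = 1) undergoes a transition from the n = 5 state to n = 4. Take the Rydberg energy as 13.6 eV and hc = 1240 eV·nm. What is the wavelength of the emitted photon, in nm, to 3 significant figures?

4050 nm

ΔE = 13.60 × (1/4² − 1/5²) = 13.60 × 0.02250 = 0.3060 eV.
λ = hc/ΔE = 1240 / 0.3060 = 4050 nm.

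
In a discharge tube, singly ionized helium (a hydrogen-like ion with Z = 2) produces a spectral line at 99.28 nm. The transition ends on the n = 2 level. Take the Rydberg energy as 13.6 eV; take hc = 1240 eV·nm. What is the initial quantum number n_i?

The photon energy is ΔE = hc/λ = 1240 / 99.28 = 12.49 eV.
With Z = 2, ΔE = 54.40 × (1/n_f² − 1/n_i²), so 1/n_f² − 1/n_i² = 0.2296.
With n_f = 2: 1/n_i² = 1/4 − 0.2296 = 0.02041, so n_i ≈ 7.00.

n_i = 7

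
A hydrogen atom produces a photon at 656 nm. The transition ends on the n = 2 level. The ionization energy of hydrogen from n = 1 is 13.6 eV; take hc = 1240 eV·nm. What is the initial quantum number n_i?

n_i = 3

The photon energy is ΔE = hc/λ = 1240 / 656 = 1.890 eV.
With Z = 1, ΔE = 13.60 × (1/n_f² − 1/n_i²), so 1/n_f² − 1/n_i² = 0.1390.
With n_f = 2: 1/n_i² = 1/4 − 0.1390 = 0.1110, so n_i ≈ 3.00.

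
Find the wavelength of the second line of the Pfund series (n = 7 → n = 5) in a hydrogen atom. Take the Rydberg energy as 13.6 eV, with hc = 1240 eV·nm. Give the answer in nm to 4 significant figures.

The Pfund series terminates on n_f = 5; the second line has n_i = 5+2 = 7.
ΔE = 13.60 × (1/5² − 1/7²) = 0.2664 eV.
λ = 1240 / 0.2664 = 4654 nm.

4654 nm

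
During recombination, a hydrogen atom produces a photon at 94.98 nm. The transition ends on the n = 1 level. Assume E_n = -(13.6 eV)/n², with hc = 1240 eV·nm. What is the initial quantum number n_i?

n_i = 5

The photon energy is ΔE = hc/λ = 1240 / 94.98 = 13.06 eV.
With Z = 1, ΔE = 13.60 × (1/n_f² − 1/n_i²), so 1/n_f² − 1/n_i² = 0.9600.
With n_f = 1: 1/n_i² = 1/1 − 0.9600 = 0.04005, so n_i ≈ 5.00.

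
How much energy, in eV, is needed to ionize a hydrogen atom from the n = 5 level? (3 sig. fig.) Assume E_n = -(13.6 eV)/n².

0.544 eV

E_5 = −13.60/25 = −0.544 eV, so ionization (to E = 0) requires 0.544 eV.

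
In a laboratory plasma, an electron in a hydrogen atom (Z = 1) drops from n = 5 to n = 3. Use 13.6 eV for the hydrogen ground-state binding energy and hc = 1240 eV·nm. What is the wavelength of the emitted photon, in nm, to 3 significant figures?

ΔE = 13.60 × (1/3² − 1/5²) = 13.60 × 0.07111 = 0.9671 eV.
λ = hc/ΔE = 1240 / 0.9671 = 1280 nm.
This line belongs to the Paschen series.

1280 nm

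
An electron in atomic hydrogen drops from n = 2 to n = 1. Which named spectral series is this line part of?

Lyman

The series is set by the lower level: n_f = 1 is the Lyman series.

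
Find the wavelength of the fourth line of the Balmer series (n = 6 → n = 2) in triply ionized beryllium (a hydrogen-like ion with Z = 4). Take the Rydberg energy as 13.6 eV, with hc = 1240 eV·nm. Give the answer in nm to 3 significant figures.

The Balmer series terminates on n_f = 2; the fourth line has n_i = 2+4 = 6.
ΔE = 217.6 × (1/2² − 1/6²) = 48.36 eV.
λ = 1240 / 48.36 = 25.6 nm.

25.6 nm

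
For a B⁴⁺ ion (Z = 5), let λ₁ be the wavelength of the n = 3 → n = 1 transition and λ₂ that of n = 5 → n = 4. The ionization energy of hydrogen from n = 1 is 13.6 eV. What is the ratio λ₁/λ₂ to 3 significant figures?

λ ∝ 1/ΔE ∝ 1/(1/n_f² − 1/n_i²), and the Z² and hc factors cancel in the ratio.
λ₁/λ₂ = (1/4² − 1/5²)/(1/1² − 1/3²) = 0.02250/0.8889 = 0.0253.

0.0253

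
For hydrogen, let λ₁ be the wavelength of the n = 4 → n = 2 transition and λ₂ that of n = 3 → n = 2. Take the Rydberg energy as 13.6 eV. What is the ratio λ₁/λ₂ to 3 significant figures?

0.741

λ ∝ 1/ΔE ∝ 1/(1/n_f² − 1/n_i²), and the Z² and hc factors cancel in the ratio.
λ₁/λ₂ = (1/2² − 1/3²)/(1/2² − 1/4²) = 0.1389/0.1875 = 0.741.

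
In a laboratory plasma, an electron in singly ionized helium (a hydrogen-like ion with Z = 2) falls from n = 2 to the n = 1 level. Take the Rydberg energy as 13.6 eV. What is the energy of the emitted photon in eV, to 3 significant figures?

The Bohr energies scale as Z², so for Z = 2: E_n = −54.40/n² eV.
E_2 = −54.40/4 = −13.60 eV and E_1 = −54.40/1 = −54.40 eV.
The photon energy is |E_2 − E_1| = 40.8 eV.

40.8 eV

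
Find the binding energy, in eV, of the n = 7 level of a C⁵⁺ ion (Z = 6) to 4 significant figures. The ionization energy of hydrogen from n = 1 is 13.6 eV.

E_n = −13.6 Z²/n² = −489.6/n² eV for Z = 6.
E_7 = −489.6/49 = −9.992 eV, so ionization (to E = 0) requires 9.992 eV.

9.992 eV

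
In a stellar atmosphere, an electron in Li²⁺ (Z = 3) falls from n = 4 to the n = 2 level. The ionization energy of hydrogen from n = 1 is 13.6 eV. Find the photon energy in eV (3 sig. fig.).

The Bohr energies scale as Z², so for Z = 3: E_n = −122.4/n² eV.
E_4 = −122.4/16 = −7.650 eV and E_2 = −122.4/4 = −30.60 eV.
The photon energy is |E_4 − E_2| = 23.0 eV.

23.0 eV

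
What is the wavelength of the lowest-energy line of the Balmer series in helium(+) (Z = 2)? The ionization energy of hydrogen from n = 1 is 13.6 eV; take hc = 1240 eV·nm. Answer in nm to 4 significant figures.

164.1 nm

The Balmer series terminates on n_f = 2; the first line has n_i = 2+1 = 3.
ΔE = 54.40 × (1/2² − 1/3²) = 7.556 eV.
λ = 1240 / 7.556 = 164.1 nm.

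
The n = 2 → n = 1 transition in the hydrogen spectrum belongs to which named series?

Lyman

The series is set by the lower level: n_f = 1 is the Lyman series.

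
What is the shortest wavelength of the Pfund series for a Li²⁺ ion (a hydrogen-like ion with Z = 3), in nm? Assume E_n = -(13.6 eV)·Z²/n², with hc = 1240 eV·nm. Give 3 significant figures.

The Pfund series has lower level n_f = 5; the series limit corresponds to n_i → ∞.
ΔE_max = 13.6 × 9 / 5² = 4.896 eV.
λ_min = 1240 / 4.896 = 253 nm.

253 nm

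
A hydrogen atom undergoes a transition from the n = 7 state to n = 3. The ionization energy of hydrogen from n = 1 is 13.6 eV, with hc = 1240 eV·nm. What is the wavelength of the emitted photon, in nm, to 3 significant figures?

1010 nm

ΔE = 13.60 × (1/3² − 1/7²) = 13.60 × 0.09070 = 1.234 eV.
λ = hc/ΔE = 1240 / 1.234 = 1010 nm.
This line belongs to the Paschen series.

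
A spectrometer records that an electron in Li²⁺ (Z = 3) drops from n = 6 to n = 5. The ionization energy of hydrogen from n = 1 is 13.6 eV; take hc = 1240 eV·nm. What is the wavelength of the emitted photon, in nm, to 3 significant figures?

For Z = 3 the level energies scale as Z², so the effective Rydberg energy is 13.6 × 9 = 122.4 eV.
ΔE = 122.4 × (1/5² − 1/6²) = 122.4 × 0.01222 = 1.496 eV.
λ = hc/ΔE = 1240 / 1.496 = 829 nm.

829 nm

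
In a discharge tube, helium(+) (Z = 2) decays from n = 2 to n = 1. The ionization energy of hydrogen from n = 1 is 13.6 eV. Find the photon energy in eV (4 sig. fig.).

40.80 eV

The Bohr energies scale as Z², so for Z = 2: E_n = −54.40/n² eV.
E_2 = −54.40/4 = −13.60 eV and E_1 = −54.40/1 = −54.40 eV.
The photon energy is |E_2 − E_1| = 40.80 eV.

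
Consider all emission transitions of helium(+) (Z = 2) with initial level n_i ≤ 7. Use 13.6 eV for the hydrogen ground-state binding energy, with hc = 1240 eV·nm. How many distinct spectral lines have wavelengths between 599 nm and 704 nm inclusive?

Enumerate all n_i → n_f pairs with 1 ≤ n_f < n_i ≤ 7 and compute λ = 1240 / [13.6·4·(1/n_f² − 1/n_i²)].
Lines falling in [599, 704] nm: 6→4 (656.5 nm).

1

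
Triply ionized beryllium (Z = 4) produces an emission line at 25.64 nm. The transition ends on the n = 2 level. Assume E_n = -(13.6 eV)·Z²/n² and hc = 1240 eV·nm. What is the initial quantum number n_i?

n_i = 6

The photon energy is ΔE = hc/λ = 1240 / 25.64 = 48.36 eV.
With Z = 4, ΔE = 217.6 × (1/n_f² − 1/n_i²), so 1/n_f² − 1/n_i² = 0.2223.
With n_f = 2: 1/n_i² = 1/4 − 0.2223 = 0.02775, so n_i ≈ 6.00.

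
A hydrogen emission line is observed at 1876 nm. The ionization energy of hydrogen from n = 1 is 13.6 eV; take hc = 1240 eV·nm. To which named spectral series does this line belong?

Paschen

ΔE = 1240/1876 = 0.6610 eV.
This matches 13.6 × (1/3² − 1/4²), so n_f = 3: the Paschen series.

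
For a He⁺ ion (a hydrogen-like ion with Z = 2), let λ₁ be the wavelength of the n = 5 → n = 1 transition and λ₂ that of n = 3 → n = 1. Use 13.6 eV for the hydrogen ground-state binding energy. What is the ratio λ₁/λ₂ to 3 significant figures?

0.926

λ ∝ 1/ΔE ∝ 1/(1/n_f² − 1/n_i²), and the Z² and hc factors cancel in the ratio.
λ₁/λ₂ = (1/1² − 1/3²)/(1/1² − 1/5²) = 0.8889/0.9600 = 0.926.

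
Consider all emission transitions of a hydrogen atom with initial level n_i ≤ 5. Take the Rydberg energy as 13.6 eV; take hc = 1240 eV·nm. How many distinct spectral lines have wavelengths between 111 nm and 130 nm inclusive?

1

Enumerate all n_i → n_f pairs with 1 ≤ n_f < n_i ≤ 5 and compute λ = 1240 / [13.6·1·(1/n_f² − 1/n_i²)].
Lines falling in [111, 130] nm: 2→1 (121.6 nm).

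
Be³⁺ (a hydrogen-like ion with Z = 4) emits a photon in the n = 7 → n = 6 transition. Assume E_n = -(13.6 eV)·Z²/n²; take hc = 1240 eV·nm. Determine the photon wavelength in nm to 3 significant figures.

For Z = 4 the level energies scale as Z², so the effective Rydberg energy is 13.6 × 16 = 217.6 eV.
ΔE = 217.6 × (1/6² − 1/7²) = 217.6 × 0.007370 = 1.604 eV.
λ = hc/ΔE = 1240 / 1.604 = 773 nm.

773 nm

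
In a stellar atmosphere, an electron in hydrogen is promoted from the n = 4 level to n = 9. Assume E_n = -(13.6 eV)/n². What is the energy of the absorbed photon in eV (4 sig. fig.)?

E_9 = −13.60/81 = −0.1679 eV and E_4 = −13.60/16 = −0.8500 eV.
The photon energy is |E_9 − E_4| = 0.6821 eV.

0.6821 eV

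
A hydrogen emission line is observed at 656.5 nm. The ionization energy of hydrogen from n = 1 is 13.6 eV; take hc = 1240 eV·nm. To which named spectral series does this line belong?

Balmer

ΔE = 1240/656.5 = 1.889 eV.
This matches 13.6 × (1/2² − 1/3²), so n_f = 2: the Balmer series.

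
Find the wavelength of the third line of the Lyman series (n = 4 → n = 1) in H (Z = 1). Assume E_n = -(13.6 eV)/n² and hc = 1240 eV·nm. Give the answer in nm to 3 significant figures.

The Lyman series terminates on n_f = 1; the third line has n_i = 1+3 = 4.
ΔE = 13.60 × (1/1² − 1/4²) = 12.75 eV.
λ = 1240 / 12.75 = 97.3 nm.

97.3 nm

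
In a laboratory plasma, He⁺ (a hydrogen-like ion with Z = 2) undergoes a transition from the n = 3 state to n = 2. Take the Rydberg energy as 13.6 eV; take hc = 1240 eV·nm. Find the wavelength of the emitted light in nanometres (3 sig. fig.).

164 nm

For Z = 2 the level energies scale as Z², so the effective Rydberg energy is 13.6 × 4 = 54.40 eV.
ΔE = 54.40 × (1/2² − 1/3²) = 54.40 × 0.1389 = 7.556 eV.
λ = hc/ΔE = 1240 / 7.556 = 164 nm.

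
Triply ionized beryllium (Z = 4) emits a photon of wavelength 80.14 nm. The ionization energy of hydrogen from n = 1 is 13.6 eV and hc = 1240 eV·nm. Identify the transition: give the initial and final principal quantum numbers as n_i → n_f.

n_i = 5, n_f = 3

The photon energy is ΔE = hc/λ = 1240 / 80.14 = 15.47 eV.
With Z = 4, ΔE = 217.6 × (1/n_f² − 1/n_i²), so 1/n_f² − 1/n_i² = 0.07111.
Trying n_f = 3 gives 1/n_i² = 0.04000, i.e. n_i ≈ 5; this pair matches.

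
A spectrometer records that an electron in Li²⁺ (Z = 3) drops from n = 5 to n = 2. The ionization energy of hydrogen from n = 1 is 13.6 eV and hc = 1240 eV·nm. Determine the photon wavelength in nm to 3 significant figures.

For Z = 3 the level energies scale as Z², so the effective Rydberg energy is 13.6 × 9 = 122.4 eV.
ΔE = 122.4 × (1/2² − 1/5²) = 122.4 × 0.2100 = 25.70 eV.
λ = hc/ΔE = 1240 / 25.70 = 48.2 nm.

48.2 nm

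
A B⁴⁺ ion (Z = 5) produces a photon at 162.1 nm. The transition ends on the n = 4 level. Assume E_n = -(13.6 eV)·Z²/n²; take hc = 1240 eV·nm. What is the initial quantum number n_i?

n_i = 5

The photon energy is ΔE = hc/λ = 1240 / 162.1 = 7.650 eV.
With Z = 5, ΔE = 340.0 × (1/n_f² − 1/n_i²), so 1/n_f² − 1/n_i² = 0.02250.
With n_f = 4: 1/n_i² = 1/16 − 0.02250 = 0.04000, so n_i ≈ 5.00.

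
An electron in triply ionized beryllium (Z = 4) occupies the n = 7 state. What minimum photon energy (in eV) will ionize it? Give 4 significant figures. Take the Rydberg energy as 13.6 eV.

E_n = −13.6 Z²/n² = −217.6/n² eV for Z = 4.
E_7 = −217.6/49 = −4.441 eV, so ionization (to E = 0) requires 4.441 eV.

4.441 eV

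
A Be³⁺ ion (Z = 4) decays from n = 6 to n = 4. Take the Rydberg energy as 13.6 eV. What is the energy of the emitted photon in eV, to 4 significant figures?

The Bohr energies scale as Z², so for Z = 4: E_n = −217.6/n² eV.
E_6 = −217.6/36 = −6.044 eV and E_4 = −217.6/16 = −13.60 eV.
The photon energy is |E_6 − E_4| = 7.556 eV.

7.556 eV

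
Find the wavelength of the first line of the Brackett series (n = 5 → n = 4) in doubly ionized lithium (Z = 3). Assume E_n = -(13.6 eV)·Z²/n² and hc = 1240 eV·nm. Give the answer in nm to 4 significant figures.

450.3 nm

The Brackett series terminates on n_f = 4; the first line has n_i = 4+1 = 5.
ΔE = 122.4 × (1/4² − 1/5²) = 2.754 eV.
λ = 1240 / 2.754 = 450.3 nm.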